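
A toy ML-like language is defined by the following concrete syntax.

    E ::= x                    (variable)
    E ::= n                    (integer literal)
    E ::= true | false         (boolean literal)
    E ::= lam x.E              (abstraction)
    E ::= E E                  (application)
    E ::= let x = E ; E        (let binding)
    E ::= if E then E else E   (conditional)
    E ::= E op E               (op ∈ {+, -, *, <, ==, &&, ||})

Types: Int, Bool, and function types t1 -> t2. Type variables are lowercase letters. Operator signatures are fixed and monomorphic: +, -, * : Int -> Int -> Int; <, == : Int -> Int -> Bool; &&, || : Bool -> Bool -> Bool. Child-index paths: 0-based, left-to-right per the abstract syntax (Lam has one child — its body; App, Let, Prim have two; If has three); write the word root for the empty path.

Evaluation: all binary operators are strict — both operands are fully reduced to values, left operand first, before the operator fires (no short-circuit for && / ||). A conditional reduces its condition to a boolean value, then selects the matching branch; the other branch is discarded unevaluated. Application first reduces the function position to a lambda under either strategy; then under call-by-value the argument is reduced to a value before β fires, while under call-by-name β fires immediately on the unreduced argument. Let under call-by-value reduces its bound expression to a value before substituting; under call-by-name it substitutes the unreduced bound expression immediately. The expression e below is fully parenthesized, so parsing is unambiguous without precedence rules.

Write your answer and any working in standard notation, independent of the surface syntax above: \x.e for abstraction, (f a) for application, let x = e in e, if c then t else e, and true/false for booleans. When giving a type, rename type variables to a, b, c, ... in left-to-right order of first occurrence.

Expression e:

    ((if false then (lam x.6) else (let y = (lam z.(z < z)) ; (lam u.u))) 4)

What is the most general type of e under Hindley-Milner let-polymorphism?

Trace:
  unify Bool ~ Bool
\x._ : a -> Int
z : b
  unify b ~ Int
z : Int
  unify Int ~ Int
\z._ : Int -> Bool
let y : Int -> Bool
u : c
\u._ : c -> c
  unify a -> Int ~ c -> c
  unify a ~ c
  unify Int ~ c
  unify Int -> Int ~ Int -> d
  unify Int ~ Int
  unify Int ~ d
_ _ : Int

Answer: Int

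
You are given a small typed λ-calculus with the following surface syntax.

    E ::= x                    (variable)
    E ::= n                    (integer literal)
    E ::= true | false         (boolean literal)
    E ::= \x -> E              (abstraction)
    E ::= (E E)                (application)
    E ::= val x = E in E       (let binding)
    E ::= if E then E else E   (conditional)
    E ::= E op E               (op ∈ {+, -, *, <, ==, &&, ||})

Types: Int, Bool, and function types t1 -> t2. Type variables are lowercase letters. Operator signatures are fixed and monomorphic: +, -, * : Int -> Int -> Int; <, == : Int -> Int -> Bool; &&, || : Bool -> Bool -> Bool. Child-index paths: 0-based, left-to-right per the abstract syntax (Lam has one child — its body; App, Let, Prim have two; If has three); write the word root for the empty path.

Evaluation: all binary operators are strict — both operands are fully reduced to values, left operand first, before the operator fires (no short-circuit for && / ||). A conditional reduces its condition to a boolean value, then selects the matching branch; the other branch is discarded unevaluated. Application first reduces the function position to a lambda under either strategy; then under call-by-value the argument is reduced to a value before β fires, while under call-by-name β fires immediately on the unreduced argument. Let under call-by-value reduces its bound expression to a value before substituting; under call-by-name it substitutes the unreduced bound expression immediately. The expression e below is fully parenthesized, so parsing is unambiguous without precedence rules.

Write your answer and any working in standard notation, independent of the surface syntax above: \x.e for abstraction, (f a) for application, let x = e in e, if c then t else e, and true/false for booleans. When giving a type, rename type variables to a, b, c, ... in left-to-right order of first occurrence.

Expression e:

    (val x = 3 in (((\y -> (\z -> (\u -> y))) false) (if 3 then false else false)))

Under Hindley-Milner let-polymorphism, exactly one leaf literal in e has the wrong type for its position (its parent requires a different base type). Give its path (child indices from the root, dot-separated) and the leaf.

Answer: 1.1.0 : 3

Derivation:
let x : Int
y : a
\u._ : c -> a
\z._ : b -> c -> a
\y._ : a -> b -> c -> a
  unify a -> b -> c -> a ~ Bool -> d
  unify a ~ Bool
  unify b -> c -> Bool ~ d
_ _ : b -> c -> Bool
  unify Int ~ Bool
  FAIL: mismatch Int ~ Bool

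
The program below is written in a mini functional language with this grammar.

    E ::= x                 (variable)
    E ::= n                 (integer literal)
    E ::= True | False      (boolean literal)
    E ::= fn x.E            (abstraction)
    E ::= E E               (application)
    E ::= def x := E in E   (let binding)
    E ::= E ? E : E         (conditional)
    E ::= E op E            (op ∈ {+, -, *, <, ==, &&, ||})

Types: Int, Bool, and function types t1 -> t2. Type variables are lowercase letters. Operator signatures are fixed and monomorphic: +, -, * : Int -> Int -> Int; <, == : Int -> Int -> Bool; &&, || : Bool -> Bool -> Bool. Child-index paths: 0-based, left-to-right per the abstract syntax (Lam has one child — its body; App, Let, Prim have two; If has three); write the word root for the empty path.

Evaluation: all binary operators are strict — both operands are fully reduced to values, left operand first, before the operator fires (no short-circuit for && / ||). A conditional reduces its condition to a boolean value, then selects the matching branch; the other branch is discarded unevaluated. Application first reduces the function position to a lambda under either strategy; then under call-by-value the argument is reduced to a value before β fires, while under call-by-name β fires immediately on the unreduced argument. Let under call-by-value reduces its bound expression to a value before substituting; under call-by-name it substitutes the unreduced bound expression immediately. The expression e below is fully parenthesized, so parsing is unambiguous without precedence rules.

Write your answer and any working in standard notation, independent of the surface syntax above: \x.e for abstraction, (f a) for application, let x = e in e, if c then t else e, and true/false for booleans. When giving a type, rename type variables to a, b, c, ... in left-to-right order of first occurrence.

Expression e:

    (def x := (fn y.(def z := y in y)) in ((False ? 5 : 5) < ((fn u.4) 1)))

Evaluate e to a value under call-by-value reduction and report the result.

Trace:
step 0: (let x = (\y.(let z = y in y)) in ((if false then 5 else 5) < ((\u.4) 1)))
step 1: [let@root] ((if false then 5 else 5) < ((\u.4) 1))
step 2: [if@0] (5 < ((\u.4) 1))
step 3: [beta@1] (5 < 4)
step 4: [delta@root] false

Answer: false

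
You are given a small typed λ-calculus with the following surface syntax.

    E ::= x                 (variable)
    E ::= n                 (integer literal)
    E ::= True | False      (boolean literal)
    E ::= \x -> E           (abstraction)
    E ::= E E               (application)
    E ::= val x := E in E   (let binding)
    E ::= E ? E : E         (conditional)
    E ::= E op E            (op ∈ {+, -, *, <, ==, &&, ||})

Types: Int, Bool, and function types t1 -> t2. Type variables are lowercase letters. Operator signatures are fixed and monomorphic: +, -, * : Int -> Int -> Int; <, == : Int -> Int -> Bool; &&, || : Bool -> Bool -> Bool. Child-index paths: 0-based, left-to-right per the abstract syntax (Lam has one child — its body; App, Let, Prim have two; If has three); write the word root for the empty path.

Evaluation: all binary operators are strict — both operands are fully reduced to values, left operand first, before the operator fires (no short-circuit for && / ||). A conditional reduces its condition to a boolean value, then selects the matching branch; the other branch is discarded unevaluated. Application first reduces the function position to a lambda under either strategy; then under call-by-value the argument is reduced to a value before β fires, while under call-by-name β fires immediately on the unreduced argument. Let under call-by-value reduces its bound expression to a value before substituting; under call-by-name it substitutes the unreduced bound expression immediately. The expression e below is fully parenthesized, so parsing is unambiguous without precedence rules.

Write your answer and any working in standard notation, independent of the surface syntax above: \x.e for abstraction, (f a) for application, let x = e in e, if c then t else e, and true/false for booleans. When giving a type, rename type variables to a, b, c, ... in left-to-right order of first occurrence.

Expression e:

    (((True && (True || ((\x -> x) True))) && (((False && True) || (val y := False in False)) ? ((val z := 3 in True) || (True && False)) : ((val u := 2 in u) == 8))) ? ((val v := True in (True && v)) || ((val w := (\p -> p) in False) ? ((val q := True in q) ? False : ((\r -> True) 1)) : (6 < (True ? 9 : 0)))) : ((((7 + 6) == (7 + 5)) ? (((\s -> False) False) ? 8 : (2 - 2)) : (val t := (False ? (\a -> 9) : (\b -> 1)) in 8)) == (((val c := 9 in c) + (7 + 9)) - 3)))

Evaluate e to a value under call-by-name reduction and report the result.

Answer: false

Derivation:
step 0: (if ((true && (true || ((\x.x) true))) && (if ((false && true) || (let y = false in false)) then ((let z = 3 in true) || (true && false)) else ((let u = 2 in u) == 8))) then ((let v = true in (true && v)) || (if (let w = (\p.p) in false) then (if (let q = true in q) then false else ((\r.true) 1)) else (6 < (if true then 9 else 0)))) else ((if ((7 + 6) == (7 + 5)) then (if ((\s.false) false) then 8 else (2 - 2)) else (let t = (if false then (\a.9) else (\b.1)) in 8)) == (((let c = 9 in c) + (7 + 9)) - 3)))
step 1: [beta@0.0.1.1] (if ((true && (true || true)) && (if ((false && true) || (let y = false in false)) then ((let z = 3 in true) || (true && false)) else ((let u = 2 in u) == 8))) then ((let v = true in (true && v)) || (if (let w = (\p.p) in false) then (if (let q = true in q) then false else ((\r.true) 1)) else (6 < (if true then 9 else 0)))) else ((if ((7 + 6) == (7 + 5)) then (if ((\s.false) false) then 8 else (2 - 2)) else (let t = (if false then (\a.9) else (\b.1)) in 8)) == (((let c = 9 in c) + (7 + 9)) - 3)))
step 2: [delta@0.0.1] (if ((true && true) && (if ((false && true) || (let y = false in false)) then ((let z = 3 in true) || (true && false)) else ((let u = 2 in u) == 8))) then ((let v = true in (true && v)) || (if (let w = (\p.p) in false) then (if (let q = true in q) then false else ((\r.true) 1)) else (6 < (if true then 9 else 0)))) else ((if ((7 + 6) == (7 + 5)) then (if ((\s.false) false) then 8 else (2 - 2)) else (let t = (if false then (\a.9) else (\b.1)) in 8)) == (((let c = 9 in c) + (7 + 9)) - 3)))
step 3: [delta@0.0] (if (true && (if ((false && true) || (let y = false in false)) then ((let z = 3 in true) || (true && false)) else ((let u = 2 in u) == 8))) then ((let v = true in (true && v)) || (if (let w = (\p.p) in false) then (if (let q = true in q) then false else ((\r.true) 1)) else (6 < (if true then 9 else 0)))) else ((if ((7 + 6) == (7 + 5)) then (if ((\s.false) false) then 8 else (2 - 2)) else (let t = (if false then (\a.9) else (\b.1)) in 8)) == (((let c = 9 in c) + (7 + 9)) - 3)))
step 4: [delta@0.1.0.0] (if (true && (if (false || (let y = false in false)) then ((let z = 3 in true) || (true && false)) else ((let u = 2 in u) == 8))) then ((let v = true in (true && v)) || (if (let w = (\p.p) in false) then (if (let q = true in q) then false else ((\r.true) 1)) else (6 < (if true then 9 else 0)))) else ((if ((7 + 6) == (7 + 5)) then (if ((\s.false) false) then 8 else (2 - 2)) else (let t = (if false then (\a.9) else (\b.1)) in 8)) == (((let c = 9 in c) + (7 + 9)) - 3)))
step 5: [let@0.1.0.1] (if (true && (if (false || false) then ((let z = 3 in true) || (true && false)) else ((let u = 2 in u) == 8))) then ((let v = true in (true && v)) || (if (let w = (\p.p) in false) then (if (let q = true in q) then false else ((\r.true) 1)) else (6 < (if true then 9 else 0)))) else ((if ((7 + 6) == (7 + 5)) then (if ((\s.false) false) then 8 else (2 - 2)) else (let t = (if false then (\a.9) else (\b.1)) in 8)) == (((let c = 9 in c) + (7 + 9)) - 3)))
step 6: [delta@0.1.0] (if (true && (if false then ((let z = 3 in true) || (true && false)) else ((let u = 2 in u) == 8))) then ((let v = true in (true && v)) || (if (let w = (\p.p) in false) then (if (let q = true in q) then false else ((\r.true) 1)) else (6 < (if true then 9 else 0)))) else ((if ((7 + 6) == (7 + 5)) then (if ((\s.false) false) then 8 else (2 - 2)) else (let t = (if false then (\a.9) else (\b.1)) in 8)) == (((let c = 9 in c) + (7 + 9)) - 3)))
step 7: [if@0.1] (if (true && ((let u = 2 in u) == 8)) then ((let v = true in (true && v)) || (if (let w = (\p.p) in false) then (if (let q = true in q) then false else ((\r.true) 1)) else (6 < (if true then 9 else 0)))) else ((if ((7 + 6) == (7 + 5)) then (if ((\s.false) false) then 8 else (2 - 2)) else (let t = (if false then (\a.9) else (\b.1)) in 8)) == (((let c = 9 in c) + (7 + 9)) - 3)))
step 8: [let@0.1.0] (if (true && (2 == 8)) then ((let v = true in (true && v)) || (if (let w = (\p.p) in false) then (if (let q = true in q) then false else ((\r.true) 1)) else (6 < (if true then 9 else 0)))) else ((if ((7 + 6) == (7 + 5)) then (if ((\s.false) false) then 8 else (2 - 2)) else (let t = (if false then (\a.9) else (\b.1)) in 8)) == (((let c = 9 in c) + (7 + 9)) - 3)))
step 9: [delta@0.1] (if (true && false) then ((let v = true in (true && v)) || (if (let w = (\p.p) in false) then (if (let q = true in q) then false else ((\r.true) 1)) else (6 < (if true then 9 else 0)))) else ((if ((7 + 6) == (7 + 5)) then (if ((\s.false) false) then 8 else (2 - 2)) else (let t = (if false then (\a.9) else (\b.1)) in 8)) == (((let c = 9 in c) + (7 + 9)) - 3)))
step 10: [delta@0] (if false then ((let v = true in (true && v)) || (if (let w = (\p.p) in false) then (if (let q = true in q) then false else ((\r.true) 1)) else (6 < (if true then 9 else 0)))) else ((if ((7 + 6) == (7 + 5)) then (if ((\s.false) false) then 8 else (2 - 2)) else (let t = (if false then (\a.9) else (\b.1)) in 8)) == (((let c = 9 in c) + (7 + 9)) - 3)))
step 11: [if@root] ((if ((7 + 6) == (7 + 5)) then (if ((\s.false) false) then 8 else (2 - 2)) else (let t = (if false then (\a.9) else (\b.1)) in 8)) == (((let c = 9 in c) + (7 + 9)) - 3))
step 12: [delta@0.0.0] ((if (13 == (7 + 5)) then (if ((\s.false) false) then 8 else (2 - 2)) else (let t = (if false then (\a.9) else (\b.1)) in 8)) == (((let c = 9 in c) + (7 + 9)) - 3))
step 13: [delta@0.0.1] ((if (13 == 12) then (if ((\s.false) false) then 8 else (2 - 2)) else (let t = (if false then (\a.9) else (\b.1)) in 8)) == (((let c = 9 in c) + (7 + 9)) - 3))
step 14: [delta@0.0] ((if false then (if ((\s.false) false) then 8 else (2 - 2)) else (let t = (if false then (\a.9) else (\b.1)) in 8)) == (((let c = 9 in c) + (7 + 9)) - 3))
step 15: [if@0] ((let t = (if false then (\a.9) else (\b.1)) in 8) == (((let c = 9 in c) + (7 + 9)) - 3))
step 16: [let@0] (8 == (((let c = 9 in c) + (7 + 9)) - 3))
step 17: [let@1.0.0] (8 == ((9 + (7 + 9)) - 3))
step 18: [delta@1.0.1] (8 == ((9 + 16) - 3))
step 19: [delta@1.0] (8 == (25 - 3))
step 20: [delta@1] (8 == 22)
step 21: [delta@root] false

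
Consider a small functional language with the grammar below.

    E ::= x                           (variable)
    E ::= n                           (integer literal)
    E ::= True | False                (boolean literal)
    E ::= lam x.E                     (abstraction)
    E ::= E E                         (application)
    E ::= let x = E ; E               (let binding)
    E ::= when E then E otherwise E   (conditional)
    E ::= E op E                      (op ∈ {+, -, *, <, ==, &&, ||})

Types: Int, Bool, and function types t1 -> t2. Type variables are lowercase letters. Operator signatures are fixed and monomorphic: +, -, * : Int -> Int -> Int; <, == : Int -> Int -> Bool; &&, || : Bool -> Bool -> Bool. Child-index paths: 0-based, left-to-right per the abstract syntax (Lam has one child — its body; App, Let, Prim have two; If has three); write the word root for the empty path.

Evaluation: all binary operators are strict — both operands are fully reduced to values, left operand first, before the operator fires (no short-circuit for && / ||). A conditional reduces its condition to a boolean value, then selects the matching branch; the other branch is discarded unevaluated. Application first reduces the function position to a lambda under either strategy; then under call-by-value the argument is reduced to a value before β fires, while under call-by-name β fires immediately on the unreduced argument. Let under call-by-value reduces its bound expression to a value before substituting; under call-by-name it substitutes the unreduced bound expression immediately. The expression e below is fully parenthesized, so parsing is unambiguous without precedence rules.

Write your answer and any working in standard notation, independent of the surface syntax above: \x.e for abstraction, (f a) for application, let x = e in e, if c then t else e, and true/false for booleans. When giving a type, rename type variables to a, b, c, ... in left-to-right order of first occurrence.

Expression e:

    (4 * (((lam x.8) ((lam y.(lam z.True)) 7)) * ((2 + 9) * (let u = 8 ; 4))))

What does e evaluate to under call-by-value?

Answer: 1408

Working:
step 0: (4 * (((\x.8) ((\y.(\z.true)) 7)) * ((2 + 9) * (let u = 8 in 4))))
step 1: [beta@1.0.1] (4 * (((\x.8) (\z.true)) * ((2 + 9) * (let u = 8 in 4))))
step 2: [beta@1.0] (4 * (8 * ((2 + 9) * (let u = 8 in 4))))
step 3: [delta@1.1.0] (4 * (8 * (11 * (let u = 8 in 4))))
step 4: [let@1.1.1] (4 * (8 * (11 * 4)))
step 5: [delta@1.1] (4 * (8 * 44))
step 6: [delta@1] (4 * 352)
step 7: [delta@root] 1408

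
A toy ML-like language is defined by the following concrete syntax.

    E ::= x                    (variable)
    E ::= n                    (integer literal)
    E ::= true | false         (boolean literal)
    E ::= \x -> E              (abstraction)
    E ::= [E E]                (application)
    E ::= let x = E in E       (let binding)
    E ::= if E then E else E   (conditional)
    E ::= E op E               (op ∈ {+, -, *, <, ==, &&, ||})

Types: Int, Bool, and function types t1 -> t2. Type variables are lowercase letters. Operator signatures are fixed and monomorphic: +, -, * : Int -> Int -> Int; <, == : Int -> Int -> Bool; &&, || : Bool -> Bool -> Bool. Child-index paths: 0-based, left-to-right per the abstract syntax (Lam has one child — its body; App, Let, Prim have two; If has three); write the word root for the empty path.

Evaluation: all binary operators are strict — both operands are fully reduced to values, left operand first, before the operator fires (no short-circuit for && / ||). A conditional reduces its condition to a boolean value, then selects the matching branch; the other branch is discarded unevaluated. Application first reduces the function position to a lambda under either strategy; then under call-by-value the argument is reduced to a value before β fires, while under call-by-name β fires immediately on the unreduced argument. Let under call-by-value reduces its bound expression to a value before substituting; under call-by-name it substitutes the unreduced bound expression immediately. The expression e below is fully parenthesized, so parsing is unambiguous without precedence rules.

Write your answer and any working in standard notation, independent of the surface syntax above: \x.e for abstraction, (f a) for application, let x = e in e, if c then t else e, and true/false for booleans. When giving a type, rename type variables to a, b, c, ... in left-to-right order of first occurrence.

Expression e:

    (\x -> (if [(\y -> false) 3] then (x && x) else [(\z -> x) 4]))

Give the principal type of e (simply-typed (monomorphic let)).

Answer: Bool -> Bool

Trace:
\y._ : b -> Bool
  unify b -> Bool ~ Int -> c
  unify b ~ Int
  unify Bool ~ c
_ _ : Bool
  unify Bool ~ Bool
x : a
  unify a ~ Bool
x : Bool
  unify Bool ~ Bool
x : Bool
\z._ : d -> Bool
  unify d -> Bool ~ Int -> e
  unify d ~ Int
  unify Bool ~ e
_ _ : Bool
  unify Bool ~ Bool
\x._ : Bool -> Bool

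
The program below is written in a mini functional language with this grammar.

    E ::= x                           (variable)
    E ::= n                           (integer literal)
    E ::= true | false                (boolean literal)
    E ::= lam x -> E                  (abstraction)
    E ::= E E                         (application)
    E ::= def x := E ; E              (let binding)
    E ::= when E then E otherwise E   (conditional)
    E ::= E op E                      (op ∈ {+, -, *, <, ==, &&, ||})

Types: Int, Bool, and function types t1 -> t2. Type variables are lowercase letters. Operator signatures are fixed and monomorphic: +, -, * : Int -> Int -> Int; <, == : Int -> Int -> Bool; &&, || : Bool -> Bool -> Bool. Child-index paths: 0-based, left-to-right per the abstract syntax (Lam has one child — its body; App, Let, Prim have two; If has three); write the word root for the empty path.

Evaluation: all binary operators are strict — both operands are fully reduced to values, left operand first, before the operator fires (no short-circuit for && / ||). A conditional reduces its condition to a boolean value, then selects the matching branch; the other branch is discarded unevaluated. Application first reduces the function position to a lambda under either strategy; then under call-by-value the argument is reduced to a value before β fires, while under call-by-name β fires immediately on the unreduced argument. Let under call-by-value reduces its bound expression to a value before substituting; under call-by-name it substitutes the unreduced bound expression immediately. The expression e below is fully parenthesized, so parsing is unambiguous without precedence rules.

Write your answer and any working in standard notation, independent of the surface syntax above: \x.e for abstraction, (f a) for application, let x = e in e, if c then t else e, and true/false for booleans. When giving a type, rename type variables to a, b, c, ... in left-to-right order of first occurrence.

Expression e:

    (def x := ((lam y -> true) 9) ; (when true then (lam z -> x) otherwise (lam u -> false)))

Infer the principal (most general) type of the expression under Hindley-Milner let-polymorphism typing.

Derivation:
\y._ : a -> Bool
  unify a -> Bool ~ Int -> b
  unify a ~ Int
  unify Bool ~ b
_ _ : Bool
let x : Bool
  unify Bool ~ Bool
x : Bool
\z._ : c -> Bool
\u._ : d -> Bool
  unify c -> Bool ~ d -> Bool
  unify c ~ d
  unify Bool ~ Bool

Answer: a -> Bool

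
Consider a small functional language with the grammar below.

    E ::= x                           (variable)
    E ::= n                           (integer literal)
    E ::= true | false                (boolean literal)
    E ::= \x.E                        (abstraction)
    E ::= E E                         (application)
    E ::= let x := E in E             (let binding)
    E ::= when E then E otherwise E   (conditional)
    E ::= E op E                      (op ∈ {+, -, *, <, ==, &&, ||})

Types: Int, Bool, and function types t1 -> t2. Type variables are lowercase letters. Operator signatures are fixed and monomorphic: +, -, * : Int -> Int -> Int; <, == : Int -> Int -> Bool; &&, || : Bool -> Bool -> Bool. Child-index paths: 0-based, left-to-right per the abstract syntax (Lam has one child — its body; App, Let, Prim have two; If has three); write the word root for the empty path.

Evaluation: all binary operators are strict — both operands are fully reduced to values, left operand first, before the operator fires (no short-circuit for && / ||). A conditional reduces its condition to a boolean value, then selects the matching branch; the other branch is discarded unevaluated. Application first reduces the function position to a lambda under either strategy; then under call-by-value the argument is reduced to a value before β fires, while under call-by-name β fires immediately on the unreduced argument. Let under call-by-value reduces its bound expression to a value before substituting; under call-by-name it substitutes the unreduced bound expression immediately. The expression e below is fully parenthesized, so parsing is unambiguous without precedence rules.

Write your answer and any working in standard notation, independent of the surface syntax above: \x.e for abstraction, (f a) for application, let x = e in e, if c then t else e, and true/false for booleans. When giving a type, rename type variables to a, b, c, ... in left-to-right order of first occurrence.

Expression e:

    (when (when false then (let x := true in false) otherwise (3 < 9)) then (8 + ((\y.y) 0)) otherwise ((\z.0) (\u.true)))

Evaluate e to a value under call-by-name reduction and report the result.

Answer: 8

Working:
step 0: (if (if false then (let x = true in false) else (3 < 9)) then (8 + ((\y.y) 0)) else ((\z.0) (\u.true)))
step 1: [if@0] (if (3 < 9) then (8 + ((\y.y) 0)) else ((\z.0) (\u.true)))
step 2: [delta@0] (if true then (8 + ((\y.y) 0)) else ((\z.0) (\u.true)))
step 3: [if@root] (8 + ((\y.y) 0))
step 4: [beta@1] (8 + 0)
step 5: [delta@root] 8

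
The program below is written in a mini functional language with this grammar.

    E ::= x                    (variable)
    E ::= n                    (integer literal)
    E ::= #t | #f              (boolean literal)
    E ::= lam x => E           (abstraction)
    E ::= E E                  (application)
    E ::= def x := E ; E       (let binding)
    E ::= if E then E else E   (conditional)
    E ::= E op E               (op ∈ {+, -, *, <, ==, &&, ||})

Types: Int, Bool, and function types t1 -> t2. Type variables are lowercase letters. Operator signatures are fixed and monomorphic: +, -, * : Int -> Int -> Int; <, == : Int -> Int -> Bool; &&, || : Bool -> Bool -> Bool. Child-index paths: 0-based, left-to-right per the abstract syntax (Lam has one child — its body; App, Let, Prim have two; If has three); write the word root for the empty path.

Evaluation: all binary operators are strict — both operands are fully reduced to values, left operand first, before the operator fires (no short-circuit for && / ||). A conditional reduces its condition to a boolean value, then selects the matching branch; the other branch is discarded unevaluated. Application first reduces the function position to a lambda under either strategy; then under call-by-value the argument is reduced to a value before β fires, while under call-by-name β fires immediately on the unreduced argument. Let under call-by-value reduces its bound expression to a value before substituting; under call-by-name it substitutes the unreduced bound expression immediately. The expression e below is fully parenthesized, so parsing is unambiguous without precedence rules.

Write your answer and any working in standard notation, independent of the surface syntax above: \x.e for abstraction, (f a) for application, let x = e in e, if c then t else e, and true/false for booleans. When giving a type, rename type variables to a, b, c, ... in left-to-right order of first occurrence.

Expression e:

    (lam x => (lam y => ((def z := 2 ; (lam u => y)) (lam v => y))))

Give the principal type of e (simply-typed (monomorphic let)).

Derivation:
let z : Int
y : b
\u._ : c -> b
y : b
\v._ : d -> b
  unify c -> b ~ (d -> b) -> e
  unify c ~ d -> b
  unify b ~ e
_ _ : e
\y._ : e -> e
\x._ : a -> e -> e

Answer: a -> b -> b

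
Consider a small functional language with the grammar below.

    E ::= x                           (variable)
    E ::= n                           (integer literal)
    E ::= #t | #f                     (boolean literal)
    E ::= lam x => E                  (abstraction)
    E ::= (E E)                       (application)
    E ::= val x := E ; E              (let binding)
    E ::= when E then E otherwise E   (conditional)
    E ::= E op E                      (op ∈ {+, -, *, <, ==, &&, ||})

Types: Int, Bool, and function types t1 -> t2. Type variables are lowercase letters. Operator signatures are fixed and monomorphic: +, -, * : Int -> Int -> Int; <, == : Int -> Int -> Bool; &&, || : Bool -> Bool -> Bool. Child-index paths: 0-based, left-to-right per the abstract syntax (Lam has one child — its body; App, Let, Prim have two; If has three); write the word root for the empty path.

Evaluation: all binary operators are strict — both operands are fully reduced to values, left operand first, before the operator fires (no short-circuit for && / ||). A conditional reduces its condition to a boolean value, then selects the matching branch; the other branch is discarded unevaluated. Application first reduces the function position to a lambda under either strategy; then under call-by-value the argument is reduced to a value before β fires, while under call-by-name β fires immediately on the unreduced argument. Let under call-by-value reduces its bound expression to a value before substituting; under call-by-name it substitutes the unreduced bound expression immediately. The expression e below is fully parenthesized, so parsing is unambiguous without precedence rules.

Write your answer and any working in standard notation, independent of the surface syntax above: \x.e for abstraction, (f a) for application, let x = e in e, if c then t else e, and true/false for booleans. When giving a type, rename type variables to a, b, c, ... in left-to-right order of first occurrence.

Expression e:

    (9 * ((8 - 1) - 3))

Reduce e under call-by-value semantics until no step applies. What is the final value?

Trace:
step 0: (9 * ((8 - 1) - 3))
step 1: [delta@1.0] (9 * (7 - 3))
step 2: [delta@1] (9 * 4)
step 3: [delta@root] 36

Answer: 36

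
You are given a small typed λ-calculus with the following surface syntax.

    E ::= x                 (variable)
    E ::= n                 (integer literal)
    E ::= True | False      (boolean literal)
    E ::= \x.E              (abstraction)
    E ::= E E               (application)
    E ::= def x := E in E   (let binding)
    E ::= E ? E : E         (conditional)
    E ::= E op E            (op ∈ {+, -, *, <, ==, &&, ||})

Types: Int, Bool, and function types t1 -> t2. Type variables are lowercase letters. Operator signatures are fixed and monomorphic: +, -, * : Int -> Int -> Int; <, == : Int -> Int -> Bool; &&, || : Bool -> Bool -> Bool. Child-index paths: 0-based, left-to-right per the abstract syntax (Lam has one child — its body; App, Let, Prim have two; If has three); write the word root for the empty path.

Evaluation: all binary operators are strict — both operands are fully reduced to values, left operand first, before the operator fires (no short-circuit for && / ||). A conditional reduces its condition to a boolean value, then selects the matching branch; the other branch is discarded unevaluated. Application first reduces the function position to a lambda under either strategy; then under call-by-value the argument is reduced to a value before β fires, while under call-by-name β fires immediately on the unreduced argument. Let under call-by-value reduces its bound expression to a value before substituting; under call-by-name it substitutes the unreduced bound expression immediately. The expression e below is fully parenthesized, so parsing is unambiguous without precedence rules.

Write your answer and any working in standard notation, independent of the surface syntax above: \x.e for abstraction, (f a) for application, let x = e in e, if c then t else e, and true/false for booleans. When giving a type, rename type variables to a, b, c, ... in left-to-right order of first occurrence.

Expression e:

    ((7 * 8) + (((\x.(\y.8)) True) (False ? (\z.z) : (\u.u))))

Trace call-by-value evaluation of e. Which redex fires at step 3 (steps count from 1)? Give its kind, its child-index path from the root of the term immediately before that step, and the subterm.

Working:
step 0: ((7 * 8) + (((\x.(\y.8)) true) (if false then (\z.z) else (\u.u))))
step 1: [delta@0] (56 + (((\x.(\y.8)) true) (if false then (\z.z) else (\u.u))))
step 2: [beta@1.0] (56 + ((\y.8) (if false then (\z.z) else (\u.u))))
step 3: [if@1.1] (56 + ((\y.8) (\u.u)))

Answer: if at 1.1 : (if false then (\z.z) else (\u.u))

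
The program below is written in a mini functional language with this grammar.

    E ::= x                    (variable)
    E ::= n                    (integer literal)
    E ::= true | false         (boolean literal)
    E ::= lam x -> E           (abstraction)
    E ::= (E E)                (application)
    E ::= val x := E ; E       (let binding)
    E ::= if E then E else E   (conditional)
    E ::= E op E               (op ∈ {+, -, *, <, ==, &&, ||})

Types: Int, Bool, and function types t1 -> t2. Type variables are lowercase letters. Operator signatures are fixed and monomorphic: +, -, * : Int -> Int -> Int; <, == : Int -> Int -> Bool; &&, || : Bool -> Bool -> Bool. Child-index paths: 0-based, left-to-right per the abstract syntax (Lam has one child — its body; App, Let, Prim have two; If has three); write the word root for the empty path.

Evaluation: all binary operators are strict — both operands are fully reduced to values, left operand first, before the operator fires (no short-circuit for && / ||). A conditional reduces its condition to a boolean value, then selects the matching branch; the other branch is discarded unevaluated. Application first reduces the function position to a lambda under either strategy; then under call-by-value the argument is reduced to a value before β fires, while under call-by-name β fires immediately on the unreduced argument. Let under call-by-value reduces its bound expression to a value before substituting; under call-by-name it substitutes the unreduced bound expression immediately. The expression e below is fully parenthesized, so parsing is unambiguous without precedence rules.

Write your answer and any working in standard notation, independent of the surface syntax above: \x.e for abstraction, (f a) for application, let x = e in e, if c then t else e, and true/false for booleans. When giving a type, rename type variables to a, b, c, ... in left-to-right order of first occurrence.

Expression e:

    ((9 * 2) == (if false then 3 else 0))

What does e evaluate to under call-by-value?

Answer: false

Working:
step 0: ((9 * 2) == (if false then 3 else 0))
step 1: [delta@0] (18 == (if false then 3 else 0))
step 2: [if@1] (18 == 0)
step 3: [delta@root] false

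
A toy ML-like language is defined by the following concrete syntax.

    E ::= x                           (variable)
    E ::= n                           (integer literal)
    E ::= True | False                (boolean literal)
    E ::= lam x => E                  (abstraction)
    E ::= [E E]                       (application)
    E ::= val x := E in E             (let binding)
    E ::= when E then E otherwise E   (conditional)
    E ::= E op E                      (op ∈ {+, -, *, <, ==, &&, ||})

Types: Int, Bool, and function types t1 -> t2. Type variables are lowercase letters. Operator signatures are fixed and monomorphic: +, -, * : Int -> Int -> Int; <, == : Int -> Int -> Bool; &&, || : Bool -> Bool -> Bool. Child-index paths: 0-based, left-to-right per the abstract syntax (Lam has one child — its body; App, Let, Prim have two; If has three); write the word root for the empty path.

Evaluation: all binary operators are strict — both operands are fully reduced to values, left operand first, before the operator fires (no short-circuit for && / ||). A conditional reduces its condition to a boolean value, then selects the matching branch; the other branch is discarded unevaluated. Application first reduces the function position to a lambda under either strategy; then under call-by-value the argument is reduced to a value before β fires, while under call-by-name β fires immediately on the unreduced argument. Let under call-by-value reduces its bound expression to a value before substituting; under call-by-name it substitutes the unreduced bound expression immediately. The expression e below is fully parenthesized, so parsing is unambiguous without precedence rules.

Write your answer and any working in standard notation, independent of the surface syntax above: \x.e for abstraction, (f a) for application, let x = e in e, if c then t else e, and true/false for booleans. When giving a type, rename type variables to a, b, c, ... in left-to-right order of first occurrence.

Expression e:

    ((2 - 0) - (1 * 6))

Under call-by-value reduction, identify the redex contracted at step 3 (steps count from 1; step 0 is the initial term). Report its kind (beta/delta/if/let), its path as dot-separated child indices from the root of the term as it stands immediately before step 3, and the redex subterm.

Answer: delta at root : (2 - 6)

Derivation:
step 0: ((2 - 0) - (1 * 6))
step 1: [delta@0] (2 - (1 * 6))
step 2: [delta@1] (2 - 6)
step 3: [delta@root] -4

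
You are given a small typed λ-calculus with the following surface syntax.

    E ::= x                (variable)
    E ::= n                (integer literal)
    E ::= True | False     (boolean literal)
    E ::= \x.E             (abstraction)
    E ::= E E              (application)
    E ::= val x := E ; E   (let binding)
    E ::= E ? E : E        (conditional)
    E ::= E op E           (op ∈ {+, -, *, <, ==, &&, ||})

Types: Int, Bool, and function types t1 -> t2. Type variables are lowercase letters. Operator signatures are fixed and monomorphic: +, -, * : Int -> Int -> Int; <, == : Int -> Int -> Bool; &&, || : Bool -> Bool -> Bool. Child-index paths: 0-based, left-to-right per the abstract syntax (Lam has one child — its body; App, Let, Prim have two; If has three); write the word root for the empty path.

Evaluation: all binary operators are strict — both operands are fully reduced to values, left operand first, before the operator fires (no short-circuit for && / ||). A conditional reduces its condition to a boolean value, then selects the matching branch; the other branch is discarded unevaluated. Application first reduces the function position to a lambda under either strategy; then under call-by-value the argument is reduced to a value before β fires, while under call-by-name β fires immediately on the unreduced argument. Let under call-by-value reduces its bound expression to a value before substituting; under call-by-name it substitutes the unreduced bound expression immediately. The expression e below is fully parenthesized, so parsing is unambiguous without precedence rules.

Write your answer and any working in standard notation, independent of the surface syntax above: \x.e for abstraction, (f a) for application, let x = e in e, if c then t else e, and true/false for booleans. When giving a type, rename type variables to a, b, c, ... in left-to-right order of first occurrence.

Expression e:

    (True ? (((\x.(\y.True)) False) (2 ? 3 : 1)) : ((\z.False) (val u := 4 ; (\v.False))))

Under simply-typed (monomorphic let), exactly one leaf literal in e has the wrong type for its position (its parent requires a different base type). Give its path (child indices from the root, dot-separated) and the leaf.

Answer: 1.1.0 : 2

Working:
  unify Bool ~ Bool
\y._ : b -> Bool
\x._ : a -> b -> Bool
  unify a -> b -> Bool ~ Bool -> c
  unify a ~ Bool
  unify b -> Bool ~ c
_ _ : b -> Bool
  unify Int ~ Bool
  FAIL: mismatch Int ~ Bool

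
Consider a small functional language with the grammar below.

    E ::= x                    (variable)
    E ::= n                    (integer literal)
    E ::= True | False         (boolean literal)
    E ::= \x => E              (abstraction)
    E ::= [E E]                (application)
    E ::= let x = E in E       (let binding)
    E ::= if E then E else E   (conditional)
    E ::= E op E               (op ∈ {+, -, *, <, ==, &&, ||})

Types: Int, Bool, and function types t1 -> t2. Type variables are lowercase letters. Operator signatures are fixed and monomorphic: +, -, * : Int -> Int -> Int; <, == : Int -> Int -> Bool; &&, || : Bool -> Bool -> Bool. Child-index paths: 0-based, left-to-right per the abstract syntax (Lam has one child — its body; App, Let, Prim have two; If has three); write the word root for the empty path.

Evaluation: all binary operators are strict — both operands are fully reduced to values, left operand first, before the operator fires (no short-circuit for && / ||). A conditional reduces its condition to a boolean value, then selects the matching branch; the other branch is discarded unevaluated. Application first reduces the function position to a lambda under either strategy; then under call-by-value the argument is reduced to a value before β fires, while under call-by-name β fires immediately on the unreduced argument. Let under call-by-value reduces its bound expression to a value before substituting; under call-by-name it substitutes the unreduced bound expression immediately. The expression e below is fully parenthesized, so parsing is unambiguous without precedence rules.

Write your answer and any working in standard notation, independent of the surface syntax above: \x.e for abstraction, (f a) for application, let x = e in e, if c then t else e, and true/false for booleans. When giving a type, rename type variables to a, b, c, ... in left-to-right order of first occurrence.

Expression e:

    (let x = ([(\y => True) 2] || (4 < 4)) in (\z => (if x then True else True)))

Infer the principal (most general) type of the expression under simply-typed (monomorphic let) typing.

Working:
\y._ : a -> Bool
  unify a -> Bool ~ Int -> b
  unify a ~ Int
  unify Bool ~ b
_ _ : Bool
  unify Bool ~ Bool
  unify Int ~ Int
  unify Int ~ Int
  unify Bool ~ Bool
let x : Bool
x : Bool
  unify Bool ~ Bool
  unify Bool ~ Bool
\z._ : c -> Bool

Answer: a -> Bool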